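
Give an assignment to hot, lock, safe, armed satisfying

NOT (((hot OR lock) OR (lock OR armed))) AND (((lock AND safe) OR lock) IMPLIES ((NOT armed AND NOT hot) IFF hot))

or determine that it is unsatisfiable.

hot = False; lock = False; safe = True; armed = False

  NOT (((hot OR lock) OR (lock OR armed))) = True
    (hot OR lock) OR (lock OR armed) = False
      hot OR lock = False
      lock OR armed = False
  ((lock AND safe) OR lock) IMPLIES ((NOT armed AND NOT hot) IFF hot) = True
    (lock AND safe) OR lock = False
      lock AND safe = False
    (NOT armed AND NOT hot) IFF hot = False
      NOT armed AND NOT hot = True
        NOT armed = True
        NOT hot = True
Both conjuncts True, so the formula holds.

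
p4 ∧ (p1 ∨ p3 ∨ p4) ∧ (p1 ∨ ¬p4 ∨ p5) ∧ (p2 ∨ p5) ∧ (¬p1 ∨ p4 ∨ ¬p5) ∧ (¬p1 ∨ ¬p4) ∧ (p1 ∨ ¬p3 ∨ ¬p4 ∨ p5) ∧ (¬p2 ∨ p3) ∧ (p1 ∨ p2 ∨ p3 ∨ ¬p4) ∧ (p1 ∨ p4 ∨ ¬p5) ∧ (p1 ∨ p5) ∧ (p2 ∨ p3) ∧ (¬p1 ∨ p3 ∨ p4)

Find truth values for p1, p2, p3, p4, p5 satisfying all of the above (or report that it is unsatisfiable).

p1 = False, p2 = True, p3 = True, p4 = True, p5 = True

Unit clause (p4) forces p4 = True.
In (¬p1 ∨ ¬p4) only ¬p1 is left, so p1 = False.
In (p1 ∨ p5) only p5 is left, so p5 = True.
Set p2 = True.
  then (¬p2 ∨ p3) forces p3 = True.
All clauses satisfied.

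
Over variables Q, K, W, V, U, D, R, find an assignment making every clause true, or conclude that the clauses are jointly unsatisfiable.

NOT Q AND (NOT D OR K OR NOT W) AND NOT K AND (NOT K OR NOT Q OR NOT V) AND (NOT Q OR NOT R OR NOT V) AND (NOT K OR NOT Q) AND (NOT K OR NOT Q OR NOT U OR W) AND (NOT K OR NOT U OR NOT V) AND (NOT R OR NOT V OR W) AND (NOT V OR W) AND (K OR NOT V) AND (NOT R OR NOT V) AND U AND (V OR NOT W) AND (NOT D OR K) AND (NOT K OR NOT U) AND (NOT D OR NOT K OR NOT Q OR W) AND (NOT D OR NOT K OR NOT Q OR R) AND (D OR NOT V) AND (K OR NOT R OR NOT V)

Q = False, K = False, W = False, V = False, U = True, D = False, R = True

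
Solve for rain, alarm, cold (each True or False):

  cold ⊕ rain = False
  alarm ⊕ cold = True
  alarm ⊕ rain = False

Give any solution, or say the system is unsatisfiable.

Unsatisfiable

Adding constraints 1, 2, 3 mod 2: every variable appears an even number of times on the left, so the left side is 0.
But the right sides sum to 1 (mod 2). 0 ≠ 1 — the system is inconsistent.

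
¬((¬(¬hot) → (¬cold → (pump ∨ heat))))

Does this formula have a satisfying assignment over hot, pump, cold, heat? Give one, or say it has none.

hot = True, pump = False, cold = False, heat = False

  ¬((¬(¬hot) → (¬cold → (pump ∨ heat)))) = True
    ¬(¬hot) → (¬cold → (pump ∨ heat)) = False
      ¬(¬hot) = True
        ¬hot = False
      ¬cold → (pump ∨ heat) = False
        ¬cold = True
        pump ∨ heat = False
The formula evaluates to True.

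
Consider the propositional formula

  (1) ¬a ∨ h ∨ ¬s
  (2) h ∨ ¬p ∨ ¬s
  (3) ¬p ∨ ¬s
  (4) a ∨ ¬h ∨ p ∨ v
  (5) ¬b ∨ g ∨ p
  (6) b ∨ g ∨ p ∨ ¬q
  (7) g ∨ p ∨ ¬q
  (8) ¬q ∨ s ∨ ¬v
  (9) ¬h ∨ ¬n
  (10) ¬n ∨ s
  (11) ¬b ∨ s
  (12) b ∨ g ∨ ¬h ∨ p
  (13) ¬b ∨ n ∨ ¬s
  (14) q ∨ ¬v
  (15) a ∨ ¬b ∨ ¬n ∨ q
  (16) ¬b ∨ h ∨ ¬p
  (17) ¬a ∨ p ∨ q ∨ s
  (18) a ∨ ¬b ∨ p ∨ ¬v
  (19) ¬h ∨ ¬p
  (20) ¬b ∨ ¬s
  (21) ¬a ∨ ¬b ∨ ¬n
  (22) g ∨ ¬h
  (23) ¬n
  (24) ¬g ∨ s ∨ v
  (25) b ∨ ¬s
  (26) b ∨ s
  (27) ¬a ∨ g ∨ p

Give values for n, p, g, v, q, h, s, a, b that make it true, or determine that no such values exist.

No satisfying assignment exists.

Case b = True:
  (¬b ∨ s) forces s = True.
  Clause (¬b ∨ ¬s) is falsified — contradiction.
Case b = False:
  (¬n) forces n = False.
  (b ∨ ¬s) forces s = False.
  Clause (b ∨ s) is falsified — contradiction.
Both cases fail, so the formula is unsatisfiable.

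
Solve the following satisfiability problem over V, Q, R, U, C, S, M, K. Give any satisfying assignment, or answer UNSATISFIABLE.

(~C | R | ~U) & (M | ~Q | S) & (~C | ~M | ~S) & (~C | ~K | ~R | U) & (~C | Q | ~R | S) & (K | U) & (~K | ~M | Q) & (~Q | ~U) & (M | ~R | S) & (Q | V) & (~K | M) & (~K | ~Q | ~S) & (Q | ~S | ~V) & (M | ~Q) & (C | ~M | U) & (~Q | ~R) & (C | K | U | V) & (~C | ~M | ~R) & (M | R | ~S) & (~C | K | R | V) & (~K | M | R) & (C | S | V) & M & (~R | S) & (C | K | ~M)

V=T; Q=T; R=F; U=F; C=T; S=F; M=T; K=T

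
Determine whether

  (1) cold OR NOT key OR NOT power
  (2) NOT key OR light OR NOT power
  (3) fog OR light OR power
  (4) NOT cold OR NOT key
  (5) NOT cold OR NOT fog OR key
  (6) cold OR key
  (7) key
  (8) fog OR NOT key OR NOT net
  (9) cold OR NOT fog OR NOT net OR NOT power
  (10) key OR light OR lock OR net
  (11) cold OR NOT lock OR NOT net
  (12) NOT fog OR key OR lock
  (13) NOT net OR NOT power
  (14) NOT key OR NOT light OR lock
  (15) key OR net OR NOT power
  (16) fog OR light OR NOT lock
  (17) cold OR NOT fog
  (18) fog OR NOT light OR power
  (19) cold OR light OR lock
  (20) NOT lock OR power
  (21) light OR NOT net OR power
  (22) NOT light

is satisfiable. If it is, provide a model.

No satisfying assignment exists.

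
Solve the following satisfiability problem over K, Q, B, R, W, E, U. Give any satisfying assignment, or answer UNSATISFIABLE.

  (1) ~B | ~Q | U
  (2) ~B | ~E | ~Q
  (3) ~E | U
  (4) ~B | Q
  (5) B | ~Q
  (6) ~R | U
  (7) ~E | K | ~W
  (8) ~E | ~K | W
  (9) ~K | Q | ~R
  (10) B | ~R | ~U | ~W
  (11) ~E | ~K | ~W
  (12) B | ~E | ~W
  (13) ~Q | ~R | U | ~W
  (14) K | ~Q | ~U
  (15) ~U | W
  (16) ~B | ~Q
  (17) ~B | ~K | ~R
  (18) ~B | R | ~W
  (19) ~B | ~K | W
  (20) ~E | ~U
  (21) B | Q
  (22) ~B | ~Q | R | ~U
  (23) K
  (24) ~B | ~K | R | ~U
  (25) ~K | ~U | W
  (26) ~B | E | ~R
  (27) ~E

Case Q = True:
  (B | ~Q) forces B = True.
  Clause (~B | ~Q) is falsified — contradiction.
Case Q = False:
  (~B | Q) forces B = False.
  Clause (B | Q) is falsified — contradiction.
Both cases fail, so the formula is unsatisfiable.

UNSATISFIABLE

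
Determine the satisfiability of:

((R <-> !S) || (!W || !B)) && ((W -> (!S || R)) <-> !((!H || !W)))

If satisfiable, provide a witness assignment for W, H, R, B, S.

W = True, H = True, R = True, B = False, S = False

  (R <-> !S) || (!W || !B) = True
    R <-> !S = True
      !S = True
    !W || !B = True
      !W = False
      !B = True
  (W -> (!S || R)) <-> !((!H || !W)) = True
    W -> (!S || R) = True
      !S || R = True
        !S = True
    !((!H || !W)) = True
      !H || !W = False
        !H = False
        !W = False
Both conjuncts True, so the formula holds.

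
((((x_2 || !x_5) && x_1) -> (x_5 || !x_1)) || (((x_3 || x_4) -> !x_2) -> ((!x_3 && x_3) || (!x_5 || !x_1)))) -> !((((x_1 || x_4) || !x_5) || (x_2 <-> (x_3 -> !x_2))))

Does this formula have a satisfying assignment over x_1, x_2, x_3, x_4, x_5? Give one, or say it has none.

x_1: False, x_2: False, x_3: True, x_4: False, x_5: True

  ((((x_2 || !x_5) && x_1) -> (x_5 || !x_1)) || (((x_3 || x_4) -> !x_2) -> ((!x_3 && x_3) || (!x_5 || !x_1)))) -> !((((x_1 || x_4) || !x_5) || (x_2 <-> (x_3 -> !x_2)))) = True
    (((x_2 || !x_5) && x_1) -> (x_5 || !x_1)) || (((x_3 || x_4) -> !x_2) -> ((!x_3 && x_3) || (!x_5 || !x_1))) = True
      ((x_2 || !x_5) && x_1) -> (x_5 || !x_1) = True
        (x_2 || !x_5) && x_1 = False
          x_2 || !x_5 = False
            !x_5 = False
        x_5 || !x_1 = True
          !x_1 = True
      ((x_3 || x_4) -> !x_2) -> ((!x_3 && x_3) || (!x_5 || !x_1)) = True
        (x_3 || x_4) -> !x_2 = True
          x_3 || x_4 = True
          !x_2 = True
        (!x_3 && x_3) || (!x_5 || !x_1) = True
          !x_3 && x_3 = False
            !x_3 = False
          !x_5 || !x_1 = True
            !x_5 = False
            !x_1 = True
    !((((x_1 || x_4) || !x_5) || (x_2 <-> (x_3 -> !x_2)))) = True
      ((x_1 || x_4) || !x_5) || (x_2 <-> (x_3 -> !x_2)) = False
        (x_1 || x_4) || !x_5 = False
          x_1 || x_4 = False
          !x_5 = False
        x_2 <-> (x_3 -> !x_2) = False
          x_3 -> !x_2 = True
            !x_2 = True
The formula evaluates to True.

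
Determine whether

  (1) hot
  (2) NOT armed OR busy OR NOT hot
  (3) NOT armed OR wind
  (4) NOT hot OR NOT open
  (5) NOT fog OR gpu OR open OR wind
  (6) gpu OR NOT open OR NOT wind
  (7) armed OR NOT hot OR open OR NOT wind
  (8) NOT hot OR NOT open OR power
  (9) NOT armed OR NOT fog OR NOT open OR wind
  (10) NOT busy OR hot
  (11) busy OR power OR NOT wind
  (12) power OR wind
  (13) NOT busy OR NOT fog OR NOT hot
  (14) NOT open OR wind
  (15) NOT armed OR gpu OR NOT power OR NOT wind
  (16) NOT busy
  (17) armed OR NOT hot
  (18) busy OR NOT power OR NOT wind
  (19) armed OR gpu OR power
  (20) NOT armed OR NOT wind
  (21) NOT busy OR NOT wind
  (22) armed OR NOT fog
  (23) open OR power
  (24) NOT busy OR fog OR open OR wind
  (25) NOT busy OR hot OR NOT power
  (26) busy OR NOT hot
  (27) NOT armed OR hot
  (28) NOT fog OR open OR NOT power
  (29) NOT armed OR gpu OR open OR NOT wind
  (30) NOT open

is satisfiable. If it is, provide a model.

Case busy = True:
  Clause (NOT busy) is falsified — contradiction.
Case busy = False:
  (hot) forces hot = True.
  Clause (busy OR NOT hot) is falsified — contradiction.
Both cases fail, so the formula is unsatisfiable.

No satisfying assignment exists.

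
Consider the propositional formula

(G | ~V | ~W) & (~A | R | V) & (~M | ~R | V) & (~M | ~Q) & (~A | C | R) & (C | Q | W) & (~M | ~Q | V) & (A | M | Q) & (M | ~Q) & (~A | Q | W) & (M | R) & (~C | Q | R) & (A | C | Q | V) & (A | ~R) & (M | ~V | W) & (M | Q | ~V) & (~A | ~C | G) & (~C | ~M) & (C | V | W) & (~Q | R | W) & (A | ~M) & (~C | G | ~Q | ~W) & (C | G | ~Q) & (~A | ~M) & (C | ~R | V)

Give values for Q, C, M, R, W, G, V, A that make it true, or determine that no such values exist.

Q=F; C=T; M=F; R=T; W=T; G=T; V=F; A=T

Try Q = True:
  (~M | ~Q) forces M = False.
  clause (M | ~Q) is falsified — backtrack.
So Q = False.
Set C = True.
  then (~C | Q | R) forces R = True.
  then (A | ~R) forces A = True.
  then (~A | ~C | G) forces G = True.
  then (~C | ~M) forces M = False.
  then (~A | Q | W) forces W = True.
  then (M | Q | ~V) forces V = False.
All clauses satisfied.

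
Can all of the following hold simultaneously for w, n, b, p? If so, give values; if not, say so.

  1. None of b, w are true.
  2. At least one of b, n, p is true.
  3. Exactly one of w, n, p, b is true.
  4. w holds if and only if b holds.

w=F, n=T, b=F, p=F

  (1) {b, w}: 0 true — none ✓
  (2) {b, n, p}: 1 true — at least one ✓
  (3) {w, n, p, b}: 1 true — exactly one ✓
  (4) w=F, b=F — same ✓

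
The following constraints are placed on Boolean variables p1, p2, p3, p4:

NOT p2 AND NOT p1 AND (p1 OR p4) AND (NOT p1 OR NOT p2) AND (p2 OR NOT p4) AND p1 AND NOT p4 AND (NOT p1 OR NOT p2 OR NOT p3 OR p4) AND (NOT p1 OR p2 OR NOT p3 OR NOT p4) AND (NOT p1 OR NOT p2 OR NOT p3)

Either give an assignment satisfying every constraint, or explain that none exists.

Case p1 = True:
  Clause (NOT p1) is falsified — contradiction.
Case p1 = False:
  Clause (p1) is falsified — contradiction.
Both cases fail, so the formula is unsatisfiable.

The formula is unsatisfiable.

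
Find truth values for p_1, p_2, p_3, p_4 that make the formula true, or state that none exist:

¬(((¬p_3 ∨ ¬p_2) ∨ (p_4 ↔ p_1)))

p_1 = True, p_2 = True, p_3 = True, p_4 = False

  ¬(((¬p_3 ∨ ¬p_2) ∨ (p_4 ↔ p_1))) = True
    (¬p_3 ∨ ¬p_2) ∨ (p_4 ↔ p_1) = False
      ¬p_3 ∨ ¬p_2 = False
        ¬p_3 = False
        ¬p_2 = False
      p_4 ↔ p_1 = False
The formula evaluates to True.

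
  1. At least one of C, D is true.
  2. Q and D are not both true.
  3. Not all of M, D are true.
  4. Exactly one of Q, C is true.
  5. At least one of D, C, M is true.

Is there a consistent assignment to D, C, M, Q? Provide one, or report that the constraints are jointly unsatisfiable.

D = False, C = True, M = False, Q = False

  (1) {C, D}: 1 true — at least one ✓
  (2) Q=F, D=F — not both ✓
  (3) {M, D}: 0/2 true — not all ✓
  (4) {Q, C}: 1 true — exactly one ✓
  (5) {D, C, M}: 1 true — at least one ✓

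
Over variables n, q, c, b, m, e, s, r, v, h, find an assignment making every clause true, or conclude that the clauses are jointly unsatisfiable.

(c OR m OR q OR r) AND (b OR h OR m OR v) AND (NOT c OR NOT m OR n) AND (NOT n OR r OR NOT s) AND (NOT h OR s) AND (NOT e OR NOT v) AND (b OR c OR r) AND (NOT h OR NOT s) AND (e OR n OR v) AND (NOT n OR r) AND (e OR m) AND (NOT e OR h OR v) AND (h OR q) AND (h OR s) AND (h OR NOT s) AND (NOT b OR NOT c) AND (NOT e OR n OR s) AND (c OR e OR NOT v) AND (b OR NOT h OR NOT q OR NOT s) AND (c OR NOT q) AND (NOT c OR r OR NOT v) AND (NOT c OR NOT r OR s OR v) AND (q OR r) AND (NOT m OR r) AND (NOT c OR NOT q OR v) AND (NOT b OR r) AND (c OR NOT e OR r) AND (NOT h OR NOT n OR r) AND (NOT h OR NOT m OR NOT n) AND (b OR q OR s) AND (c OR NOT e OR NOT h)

Unsatisfiable — no assignment works.

Case s = True:
  (NOT h OR NOT s) forces h = False.
  Clause (h OR NOT s) is falsified — contradiction.
Case s = False:
  (NOT h OR s) forces h = False.
  Clause (h OR s) is falsified — contradiction.
Both cases fail, so the formula is unsatisfiable.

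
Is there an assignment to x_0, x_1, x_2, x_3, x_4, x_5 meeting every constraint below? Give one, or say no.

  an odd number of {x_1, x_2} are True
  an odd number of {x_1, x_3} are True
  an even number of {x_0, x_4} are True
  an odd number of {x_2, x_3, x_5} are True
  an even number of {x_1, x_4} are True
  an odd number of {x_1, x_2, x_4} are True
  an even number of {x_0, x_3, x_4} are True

No satisfying assignment exists.

Adding constraints 1, 2, 3, 5, 6, 7 mod 2: every variable appears an even number of times on the left, so the left side is 0.
But the right sides sum to 1 (mod 2). 0 ≠ 1 — the system is inconsistent.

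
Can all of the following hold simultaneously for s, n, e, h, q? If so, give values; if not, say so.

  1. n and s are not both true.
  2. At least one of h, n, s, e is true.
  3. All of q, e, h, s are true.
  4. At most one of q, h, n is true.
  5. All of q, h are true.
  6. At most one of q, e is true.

The formula is unsatisfiable.

Case e = True:
  (3) forces q = True.
  Constraint (6) is violated (q=T, e=T) — contradiction.
Case e = False:
  Constraint (3) is violated (e=F) — contradiction.
Both cases fail — unsatisfiable.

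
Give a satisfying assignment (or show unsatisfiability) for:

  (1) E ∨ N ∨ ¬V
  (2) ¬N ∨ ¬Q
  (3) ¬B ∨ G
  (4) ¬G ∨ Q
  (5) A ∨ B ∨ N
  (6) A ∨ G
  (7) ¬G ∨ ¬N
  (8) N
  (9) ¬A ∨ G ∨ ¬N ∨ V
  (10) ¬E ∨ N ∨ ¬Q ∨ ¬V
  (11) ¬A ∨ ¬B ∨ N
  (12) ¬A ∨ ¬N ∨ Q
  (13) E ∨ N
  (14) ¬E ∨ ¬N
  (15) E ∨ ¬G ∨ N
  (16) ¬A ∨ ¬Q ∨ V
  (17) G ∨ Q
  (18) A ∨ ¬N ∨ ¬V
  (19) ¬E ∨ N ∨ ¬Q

Case Q = True:
  (¬N ∨ ¬Q) forces N = False.
  Clause (N) is falsified — contradiction.
Case Q = False:
  (¬G ∨ Q) forces G = False.
  Clause (G ∨ Q) is falsified — contradiction.
Both cases fail, so the formula is unsatisfiable.

No satisfying assignment exists.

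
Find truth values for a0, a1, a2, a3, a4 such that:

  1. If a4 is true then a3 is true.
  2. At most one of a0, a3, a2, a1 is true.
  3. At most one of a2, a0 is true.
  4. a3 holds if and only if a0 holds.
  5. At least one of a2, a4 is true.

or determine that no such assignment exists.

a0 = False, a1 = False, a2 = True, a3 = False, a4 = False

  (1) a4=F ⇒ a3: vacuous ✓
  (2) {a0, a3, a2, a1}: 1 true — at most one ✓
  (3) {a2, a0}: 1 true — at most one ✓
  (4) a3=F, a0=F — same ✓
  (5) {a2, a4}: 1 true — at least one ✓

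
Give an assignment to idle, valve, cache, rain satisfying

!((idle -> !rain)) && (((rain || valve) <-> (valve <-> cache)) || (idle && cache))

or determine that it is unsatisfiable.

idle = True; valve = True; cache = True; rain = True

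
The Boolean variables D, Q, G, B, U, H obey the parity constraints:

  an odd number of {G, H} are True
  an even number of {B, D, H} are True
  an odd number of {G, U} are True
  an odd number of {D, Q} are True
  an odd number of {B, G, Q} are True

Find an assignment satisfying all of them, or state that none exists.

Adding constraints 1, 2, 4, 5 mod 2: every variable appears an even number of times on the left, so the left side is 0.
But the right sides sum to 1 (mod 2). 0 ≠ 1 — the system is inconsistent.

The formula is unsatisfiable.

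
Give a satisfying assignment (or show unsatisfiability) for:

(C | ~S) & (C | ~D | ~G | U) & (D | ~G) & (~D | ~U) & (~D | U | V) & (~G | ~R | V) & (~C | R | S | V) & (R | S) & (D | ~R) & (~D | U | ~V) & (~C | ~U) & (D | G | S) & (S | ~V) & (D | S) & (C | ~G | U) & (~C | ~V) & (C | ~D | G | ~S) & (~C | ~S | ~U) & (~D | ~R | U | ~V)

Try R = True:
  (D | ~R) forces D = True.
  (~D | ~U) forces U = False.
  (~D | U | V) forces V = True.
  clause (~D | U | ~V) is falsified — backtrack.
So R = False.
  then (R | S) forces S = True.
  then (C | ~S) forces C = True.
  then (~C | ~U) forces U = False.
  then (~C | ~V) forces V = False.
  then (~D | U | V) forces D = False.
  then (D | ~G) forces G = False.
All clauses satisfied.

R=F; S=T; U=F; G=F; C=T; D=F; V=F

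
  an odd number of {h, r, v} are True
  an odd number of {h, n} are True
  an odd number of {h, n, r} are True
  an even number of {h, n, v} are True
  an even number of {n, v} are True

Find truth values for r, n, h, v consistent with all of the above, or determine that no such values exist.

r = False, n = True, h = False, v = True

{h, r, v}: 1 true → odd ✓
{h, n}: 1 true → odd ✓
{h, n, r}: 1 true → odd ✓
{h, n, v}: 2 true → even ✓
{n, v}: 2 true → even ✓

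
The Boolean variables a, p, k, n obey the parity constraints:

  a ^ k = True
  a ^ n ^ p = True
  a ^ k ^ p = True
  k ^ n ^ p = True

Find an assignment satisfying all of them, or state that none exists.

Adding constraints 1, 2, 4 mod 2: every variable appears an even number of times on the left, so the left side is 0.
But the right sides sum to 1 (mod 2). 0 ≠ 1 — the system is inconsistent.

Unsatisfiable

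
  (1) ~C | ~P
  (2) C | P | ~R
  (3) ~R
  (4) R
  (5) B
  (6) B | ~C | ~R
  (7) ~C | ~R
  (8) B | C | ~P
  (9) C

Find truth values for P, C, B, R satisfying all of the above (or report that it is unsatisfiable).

Unsatisfiable

Case R = True:
  Clause (~R) is falsified — contradiction.
Case R = False:
  Clause (R) is falsified — contradiction.
Both cases fail, so the formula is unsatisfiable.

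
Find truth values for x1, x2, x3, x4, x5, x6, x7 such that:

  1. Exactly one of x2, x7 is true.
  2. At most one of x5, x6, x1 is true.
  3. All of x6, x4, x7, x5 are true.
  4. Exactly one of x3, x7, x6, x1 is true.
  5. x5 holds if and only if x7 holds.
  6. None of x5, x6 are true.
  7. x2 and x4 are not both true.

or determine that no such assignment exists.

Case x5 = True:
  Constraint (6) is violated (x5=T) — contradiction.
Case x5 = False:
  Constraint (3) is violated (x5=F) — contradiction.
Both cases fail — unsatisfiable.

The formula is unsatisfiable.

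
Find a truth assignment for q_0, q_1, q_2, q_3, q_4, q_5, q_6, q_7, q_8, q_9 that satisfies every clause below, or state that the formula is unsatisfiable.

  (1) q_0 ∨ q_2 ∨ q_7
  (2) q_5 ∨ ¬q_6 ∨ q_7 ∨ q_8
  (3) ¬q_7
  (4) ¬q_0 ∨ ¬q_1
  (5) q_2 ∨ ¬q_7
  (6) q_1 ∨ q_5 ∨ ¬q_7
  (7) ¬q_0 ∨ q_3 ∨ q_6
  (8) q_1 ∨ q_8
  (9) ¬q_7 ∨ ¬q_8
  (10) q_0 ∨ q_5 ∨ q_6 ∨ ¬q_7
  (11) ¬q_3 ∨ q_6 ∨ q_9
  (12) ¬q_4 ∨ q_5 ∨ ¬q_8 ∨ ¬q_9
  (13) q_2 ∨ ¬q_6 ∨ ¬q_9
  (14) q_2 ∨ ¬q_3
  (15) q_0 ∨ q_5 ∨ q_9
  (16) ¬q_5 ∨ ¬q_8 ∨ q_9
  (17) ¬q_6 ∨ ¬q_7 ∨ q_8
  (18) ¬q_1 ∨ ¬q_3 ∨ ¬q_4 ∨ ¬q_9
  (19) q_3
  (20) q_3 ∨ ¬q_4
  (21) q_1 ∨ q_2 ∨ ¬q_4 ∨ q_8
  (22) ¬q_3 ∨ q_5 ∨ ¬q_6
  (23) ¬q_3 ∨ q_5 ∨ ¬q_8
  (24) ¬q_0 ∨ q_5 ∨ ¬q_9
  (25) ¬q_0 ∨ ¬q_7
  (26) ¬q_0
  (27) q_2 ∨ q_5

q_0 = False, q_1 = True, q_2 = True, q_3 = True, q_4 = False, q_5 = True, q_6 = True, q_7 = False, q_8 = False, q_9 = True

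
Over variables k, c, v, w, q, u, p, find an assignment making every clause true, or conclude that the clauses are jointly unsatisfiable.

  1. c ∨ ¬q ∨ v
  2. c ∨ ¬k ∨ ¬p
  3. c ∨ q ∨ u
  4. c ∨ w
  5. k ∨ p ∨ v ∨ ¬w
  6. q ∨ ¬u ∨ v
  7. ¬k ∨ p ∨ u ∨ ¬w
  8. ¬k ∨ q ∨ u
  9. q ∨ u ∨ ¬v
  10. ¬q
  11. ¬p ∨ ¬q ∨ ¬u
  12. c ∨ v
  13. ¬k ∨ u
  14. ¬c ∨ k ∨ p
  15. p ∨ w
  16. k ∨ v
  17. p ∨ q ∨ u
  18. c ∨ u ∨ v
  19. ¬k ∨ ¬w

k = True; c = True; v = True; w = False; q = False; u = True; p = True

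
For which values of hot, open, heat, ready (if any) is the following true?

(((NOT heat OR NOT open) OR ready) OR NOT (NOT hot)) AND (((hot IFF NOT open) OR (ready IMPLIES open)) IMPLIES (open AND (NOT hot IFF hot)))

hot = False, open = False, heat = False, ready = True

  ((NOT heat OR NOT open) OR ready) OR NOT (NOT hot) = True
    (NOT heat OR NOT open) OR ready = True
      NOT heat OR NOT open = True
        NOT heat = True
        NOT open = True
    NOT (NOT hot) = False
      NOT hot = True
  ((hot IFF NOT open) OR (ready IMPLIES open)) IMPLIES (open AND (NOT hot IFF hot)) = True
    (hot IFF NOT open) OR (ready IMPLIES open) = False
      hot IFF NOT open = False
        NOT open = True
      ready IMPLIES open = False
    open AND (NOT hot IFF hot) = False
      NOT hot IFF hot = False
        NOT hot = True
Both conjuncts True, so the formula holds.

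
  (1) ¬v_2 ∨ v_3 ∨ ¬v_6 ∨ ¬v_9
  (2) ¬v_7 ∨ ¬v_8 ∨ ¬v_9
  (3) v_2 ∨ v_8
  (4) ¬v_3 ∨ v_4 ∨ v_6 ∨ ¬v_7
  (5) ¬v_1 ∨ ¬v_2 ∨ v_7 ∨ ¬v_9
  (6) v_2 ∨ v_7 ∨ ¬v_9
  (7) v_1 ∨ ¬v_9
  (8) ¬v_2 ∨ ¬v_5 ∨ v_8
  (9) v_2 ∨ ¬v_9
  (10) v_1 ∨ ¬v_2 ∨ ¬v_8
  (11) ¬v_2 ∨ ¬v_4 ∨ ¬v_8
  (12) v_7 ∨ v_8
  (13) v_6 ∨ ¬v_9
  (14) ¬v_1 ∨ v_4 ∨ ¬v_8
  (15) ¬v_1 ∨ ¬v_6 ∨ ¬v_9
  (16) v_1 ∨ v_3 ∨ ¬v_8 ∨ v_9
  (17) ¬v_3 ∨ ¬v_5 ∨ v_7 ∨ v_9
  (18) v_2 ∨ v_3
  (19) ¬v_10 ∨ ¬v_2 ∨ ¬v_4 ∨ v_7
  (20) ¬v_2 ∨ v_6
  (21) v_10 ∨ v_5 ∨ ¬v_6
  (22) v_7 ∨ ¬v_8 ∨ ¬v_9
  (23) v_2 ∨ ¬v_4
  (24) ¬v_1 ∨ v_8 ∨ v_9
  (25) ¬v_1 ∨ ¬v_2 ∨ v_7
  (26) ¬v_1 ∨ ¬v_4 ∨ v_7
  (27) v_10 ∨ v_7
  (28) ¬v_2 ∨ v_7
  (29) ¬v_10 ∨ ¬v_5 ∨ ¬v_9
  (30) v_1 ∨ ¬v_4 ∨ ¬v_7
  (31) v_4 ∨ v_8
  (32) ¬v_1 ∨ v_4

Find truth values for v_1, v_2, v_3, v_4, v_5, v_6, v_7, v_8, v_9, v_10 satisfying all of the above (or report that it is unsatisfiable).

Set v_1 = False.
  then (v_1 ∨ ¬v_9) forces v_9 = False.
Set v_2 = False.
  then (v_2 ∨ v_8) forces v_8 = True.
  then (v_1 ∨ v_3 ∨ ¬v_8 ∨ v_9) forces v_3 = True.
  then (v_2 ∨ ¬v_4) forces v_4 = False.
Set v_5 = False.
Set v_6 = True.
  then (v_10 ∨ v_5 ∨ ¬v_6) forces v_10 = True.
Set v_7 = False.
All clauses satisfied.

v_1 = False, v_2 = False, v_3 = True, v_4 = False, v_5 = False, v_6 = True, v_7 = False, v_8 = True, v_9 = False, v_10 = True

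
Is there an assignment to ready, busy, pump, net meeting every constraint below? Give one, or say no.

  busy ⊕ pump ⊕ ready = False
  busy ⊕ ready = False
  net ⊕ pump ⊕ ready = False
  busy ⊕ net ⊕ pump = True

Unsatisfiable — no assignment works.

Adding constraints 2, 3, 4 mod 2: every variable appears an even number of times on the left, so the left side is 0.
But the right sides sum to 1 (mod 2). 0 ≠ 1 — the system is inconsistent.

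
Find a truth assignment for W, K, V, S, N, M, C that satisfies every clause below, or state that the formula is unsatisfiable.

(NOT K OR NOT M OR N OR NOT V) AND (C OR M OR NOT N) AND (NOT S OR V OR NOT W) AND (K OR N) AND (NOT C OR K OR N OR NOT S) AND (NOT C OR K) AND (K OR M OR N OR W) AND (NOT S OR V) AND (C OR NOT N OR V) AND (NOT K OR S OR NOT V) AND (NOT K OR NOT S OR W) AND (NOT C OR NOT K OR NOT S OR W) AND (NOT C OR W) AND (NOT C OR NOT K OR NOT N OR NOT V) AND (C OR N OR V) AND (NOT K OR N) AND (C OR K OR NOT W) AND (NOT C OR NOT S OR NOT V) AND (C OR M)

Set W = True.
Try K = False:
  (K OR N) forces N = True.
  (NOT C OR K) forces C = False.
  clause (C OR K OR NOT W) is falsified — backtrack.
So K = True.
  then (NOT K OR N) forces N = True.
Set V = True.
  then (NOT K OR S OR NOT V) forces S = True.
  then (NOT C OR NOT K OR NOT N OR NOT V) forces C = False.
  then (C OR M) forces M = True.
All clauses satisfied.

W: True, K: True, V: True, S: True, N: True, M: True, C: False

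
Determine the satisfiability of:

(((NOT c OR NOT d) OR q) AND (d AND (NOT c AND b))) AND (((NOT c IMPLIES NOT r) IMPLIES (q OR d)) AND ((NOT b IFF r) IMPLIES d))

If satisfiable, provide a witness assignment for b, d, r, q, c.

b=T; d=T; r=F; q=T; c=F

  ((NOT c OR NOT d) OR q) AND (d AND (NOT c AND b)) = True
    (NOT c OR NOT d) OR q = True
      NOT c OR NOT d = True
        NOT c = True
        NOT d = False
    d AND (NOT c AND b) = True
      NOT c AND b = True
        NOT c = True
  ((NOT c IMPLIES NOT r) IMPLIES (q OR d)) AND ((NOT b IFF r) IMPLIES d) = True
    (NOT c IMPLIES NOT r) IMPLIES (q OR d) = True
      NOT c IMPLIES NOT r = True
        NOT c = True
        NOT r = True
      q OR d = True
    (NOT b IFF r) IMPLIES d = True
      NOT b IFF r = True
        NOT b = False
Both conjuncts True, so the formula holds.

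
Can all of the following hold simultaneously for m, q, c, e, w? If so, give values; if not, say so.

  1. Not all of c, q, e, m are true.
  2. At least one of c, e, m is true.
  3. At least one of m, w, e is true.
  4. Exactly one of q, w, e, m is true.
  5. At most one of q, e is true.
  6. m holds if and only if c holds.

m: True, q: False, c: True, e: False, w: False

  (1) {c, q, e, m}: 2/4 true — not all ✓
  (2) {c, e, m}: 2 true — at least one ✓
  (3) {m, w, e}: 1 true — at least one ✓
  (4) {q, w, e, m}: 1 true — exactly one ✓
  (5) {q, e}: 0 true — at most one ✓
  (6) m=T, c=T — same ✓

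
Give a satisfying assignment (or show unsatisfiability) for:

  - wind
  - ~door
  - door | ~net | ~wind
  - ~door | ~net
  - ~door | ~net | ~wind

Unit clause (wind) forces wind = True.
Unit clause (~door) forces door = False.
In (door | ~net | ~wind) only ~net is left, so net = False.
Check each clause:
  (wind): wind holds.
  (~door): ~door holds.
  (door | ~net | ~wind): ~net holds.
  (~door | ~net): ~door holds.
  (~door | ~net | ~wind): ~door holds.
All clauses satisfied.

door = False, net = False, wind = True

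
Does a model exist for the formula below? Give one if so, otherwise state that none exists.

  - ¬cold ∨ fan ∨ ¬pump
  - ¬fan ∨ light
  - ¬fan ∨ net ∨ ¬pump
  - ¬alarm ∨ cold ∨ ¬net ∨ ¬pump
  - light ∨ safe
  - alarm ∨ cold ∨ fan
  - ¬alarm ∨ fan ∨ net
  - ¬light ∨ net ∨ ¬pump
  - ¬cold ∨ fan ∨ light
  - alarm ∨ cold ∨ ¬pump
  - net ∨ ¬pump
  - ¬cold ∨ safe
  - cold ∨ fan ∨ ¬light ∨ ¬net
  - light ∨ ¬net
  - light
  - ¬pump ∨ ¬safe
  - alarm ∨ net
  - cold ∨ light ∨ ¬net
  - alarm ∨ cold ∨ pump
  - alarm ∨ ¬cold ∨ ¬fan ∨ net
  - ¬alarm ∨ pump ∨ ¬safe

pump=F; alarm=T; cold=F; safe=F; net=T; light=T; fan=T

Unit clause (light) forces light = True.
Try pump = True:
  (¬light ∨ net ∨ ¬pump) forces net = True.
  (¬pump ∨ ¬safe) forces safe = False.
  (¬cold ∨ safe) forces cold = False.
  (¬alarm ∨ cold ∨ ¬net ∨ ¬pump) forces alarm = False.
  clause (alarm ∨ cold ∨ ¬pump) is falsified — backtrack.
So pump = False.
Set alarm = True.
  then (¬alarm ∨ pump ∨ ¬safe) forces safe = False.
  then (¬cold ∨ safe) forces cold = False.
Set net = True.
  then (cold ∨ fan ∨ ¬light ∨ ¬net) forces fan = True.
All clauses satisfied.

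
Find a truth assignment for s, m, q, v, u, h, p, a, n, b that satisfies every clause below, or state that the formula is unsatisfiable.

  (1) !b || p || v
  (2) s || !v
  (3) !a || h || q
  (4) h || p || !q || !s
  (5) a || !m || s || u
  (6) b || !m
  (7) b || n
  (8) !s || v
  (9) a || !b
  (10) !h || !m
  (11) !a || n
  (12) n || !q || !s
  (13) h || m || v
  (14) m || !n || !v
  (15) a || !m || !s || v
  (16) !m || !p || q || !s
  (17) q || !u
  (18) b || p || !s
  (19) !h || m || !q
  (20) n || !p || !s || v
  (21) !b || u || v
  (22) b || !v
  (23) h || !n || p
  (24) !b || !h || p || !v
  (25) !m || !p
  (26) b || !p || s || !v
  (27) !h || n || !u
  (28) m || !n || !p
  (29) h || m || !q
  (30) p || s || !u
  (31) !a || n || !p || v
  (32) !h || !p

s = False; m = False; q = False; v = False; u = False; h = True; p = False; a = True; n = True; b = False

Set s = False.
  then (s || !v) forces v = False.
Try m = True:
  (b || !m) forces b = True.
  (!b || p || v) forces p = True.
  clause (!m || !p) is falsified — backtrack.
So m = False.
  then (h || m || v) forces h = True.
  then (!h || m || !q) forces q = False.
  then (!h || !p) forces p = False.
  then (!b || p || v) forces b = False.
  then (b || n) forces n = True.
  then (q || !u) forces u = False.
Set a = True.
All clauses satisfied.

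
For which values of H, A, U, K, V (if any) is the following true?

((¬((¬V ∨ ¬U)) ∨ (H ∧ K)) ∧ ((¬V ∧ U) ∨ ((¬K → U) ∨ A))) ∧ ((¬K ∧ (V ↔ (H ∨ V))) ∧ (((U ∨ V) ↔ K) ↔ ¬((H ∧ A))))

H=T; A=T; U=T; K=F; V=T

  (¬((¬V ∨ ¬U)) ∨ (H ∧ K)) ∧ ((¬V ∧ U) ∨ ((¬K → U) ∨ A)) = True
    ¬((¬V ∨ ¬U)) ∨ (H ∧ K) = True
      ¬((¬V ∨ ¬U)) = True
        ¬V ∨ ¬U = False
          ¬V = False
          ¬U = False
      H ∧ K = False
    (¬V ∧ U) ∨ ((¬K → U) ∨ A) = True
      ¬V ∧ U = False
        ¬V = False
      (¬K → U) ∨ A = True
        ¬K → U = True
          ¬K = True
  (¬K ∧ (V ↔ (H ∨ V))) ∧ (((U ∨ V) ↔ K) ↔ ¬((H ∧ A))) = True
    ¬K ∧ (V ↔ (H ∨ V)) = True
      ¬K = True
      V ↔ (H ∨ V) = True
        H ∨ V = True
    ((U ∨ V) ↔ K) ↔ ¬((H ∧ A)) = True
      (U ∨ V) ↔ K = False
        U ∨ V = True
      ¬((H ∧ A)) = False
        H ∧ A = True
Both conjuncts True, so the formula holds.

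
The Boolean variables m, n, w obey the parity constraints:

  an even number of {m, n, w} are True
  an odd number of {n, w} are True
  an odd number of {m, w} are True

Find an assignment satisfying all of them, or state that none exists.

m: True, n: True, w: False

{m, n, w}: 2 true → even ✓
{n, w}: 1 true → odd ✓
{m, w}: 1 true → odd ✓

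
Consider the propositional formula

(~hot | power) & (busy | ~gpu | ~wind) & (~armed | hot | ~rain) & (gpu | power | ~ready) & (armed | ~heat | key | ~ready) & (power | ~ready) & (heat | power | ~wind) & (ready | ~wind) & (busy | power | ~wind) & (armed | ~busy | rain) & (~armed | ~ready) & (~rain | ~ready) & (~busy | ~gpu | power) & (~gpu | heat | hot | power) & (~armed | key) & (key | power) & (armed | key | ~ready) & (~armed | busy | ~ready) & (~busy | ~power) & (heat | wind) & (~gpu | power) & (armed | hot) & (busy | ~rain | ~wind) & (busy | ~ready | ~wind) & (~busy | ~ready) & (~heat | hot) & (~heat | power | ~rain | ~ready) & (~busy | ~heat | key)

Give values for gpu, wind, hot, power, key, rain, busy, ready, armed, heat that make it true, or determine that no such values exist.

gpu: False, wind: False, hot: True, power: True, key: False, rain: False, busy: False, ready: False, armed: False, heat: True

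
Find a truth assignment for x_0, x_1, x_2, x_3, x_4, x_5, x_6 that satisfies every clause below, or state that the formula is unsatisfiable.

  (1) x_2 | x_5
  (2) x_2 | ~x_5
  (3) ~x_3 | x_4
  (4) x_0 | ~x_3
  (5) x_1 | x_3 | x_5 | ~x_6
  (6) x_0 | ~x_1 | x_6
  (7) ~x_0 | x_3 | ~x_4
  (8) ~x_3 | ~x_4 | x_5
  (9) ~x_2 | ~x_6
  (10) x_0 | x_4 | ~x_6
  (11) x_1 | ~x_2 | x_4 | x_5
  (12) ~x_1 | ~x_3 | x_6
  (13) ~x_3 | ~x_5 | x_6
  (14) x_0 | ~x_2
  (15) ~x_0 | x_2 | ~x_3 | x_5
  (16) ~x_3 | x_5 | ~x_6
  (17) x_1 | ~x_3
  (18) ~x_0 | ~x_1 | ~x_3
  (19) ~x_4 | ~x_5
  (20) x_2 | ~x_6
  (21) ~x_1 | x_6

x_0 = True, x_1 = False, x_2 = True, x_3 = False, x_4 = False, x_5 = True, x_6 = False

Try x_0 = False:
  (x_0 | ~x_3) forces x_3 = False.
  (x_0 | ~x_2) forces x_2 = False.
  (x_2 | x_5) forces x_5 = True.
  clause (x_2 | ~x_5) is falsified — backtrack.
So x_0 = True.
Set x_1 = False.
  then (x_1 | ~x_3) forces x_3 = False.
  then (~x_0 | x_3 | ~x_4) forces x_4 = False.
Set x_2 = True.
  then (~x_2 | ~x_6) forces x_6 = False.
  then (x_1 | ~x_2 | x_4 | x_5) forces x_5 = True.
All clauses satisfied.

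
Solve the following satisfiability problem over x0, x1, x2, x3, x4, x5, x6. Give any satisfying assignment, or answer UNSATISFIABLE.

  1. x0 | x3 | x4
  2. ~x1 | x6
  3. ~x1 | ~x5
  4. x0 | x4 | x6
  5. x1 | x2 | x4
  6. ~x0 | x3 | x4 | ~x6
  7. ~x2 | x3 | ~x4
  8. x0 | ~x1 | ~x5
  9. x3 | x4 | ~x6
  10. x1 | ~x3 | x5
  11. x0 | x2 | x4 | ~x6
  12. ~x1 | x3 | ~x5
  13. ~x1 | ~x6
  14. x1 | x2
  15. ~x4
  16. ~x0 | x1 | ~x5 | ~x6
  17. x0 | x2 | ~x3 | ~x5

x0 = True, x1 = False, x2 = True, x3 = True, x4 = False, x5 = True, x6 = False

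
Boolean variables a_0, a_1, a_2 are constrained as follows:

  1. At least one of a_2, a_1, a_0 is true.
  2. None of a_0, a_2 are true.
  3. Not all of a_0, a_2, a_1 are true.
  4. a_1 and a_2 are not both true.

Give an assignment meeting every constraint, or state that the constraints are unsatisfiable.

a_0 = False, a_1 = True, a_2 = False

  (1) {a_2, a_1, a_0}: 1 true — at least one ✓
  (2) {a_0, a_2}: 0 true — none ✓
  (3) {a_0, a_2, a_1}: 1/3 true — not all ✓
  (4) a_1=T, a_2=F — not both ✓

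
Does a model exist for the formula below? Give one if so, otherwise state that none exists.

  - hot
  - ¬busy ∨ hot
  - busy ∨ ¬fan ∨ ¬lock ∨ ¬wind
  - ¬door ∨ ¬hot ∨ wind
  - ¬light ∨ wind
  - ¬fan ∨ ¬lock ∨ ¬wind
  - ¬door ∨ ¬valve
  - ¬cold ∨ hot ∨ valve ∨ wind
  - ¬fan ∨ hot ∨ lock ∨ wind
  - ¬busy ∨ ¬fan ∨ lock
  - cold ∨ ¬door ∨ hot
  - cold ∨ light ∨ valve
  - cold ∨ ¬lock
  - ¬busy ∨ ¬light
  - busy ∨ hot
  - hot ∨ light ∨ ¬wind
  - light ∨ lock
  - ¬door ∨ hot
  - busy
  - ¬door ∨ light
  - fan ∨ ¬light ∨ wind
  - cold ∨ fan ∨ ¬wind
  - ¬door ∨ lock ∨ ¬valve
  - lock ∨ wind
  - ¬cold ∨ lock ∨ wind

wind = True, light = False, cold = True, fan = False, valve = False, door = False, busy = True, hot = True, lock = True

Unit clause (hot) forces hot = True.
Unit clause (busy) forces busy = True.
In (¬busy ∨ ¬light) only ¬light is left, so light = False.
In (light ∨ lock) only lock is left, so lock = True.
In (¬door ∨ light) only ¬door is left, so door = False.
In (cold ∨ ¬lock) only cold is left, so cold = True.
Set wind = True.
  then (¬fan ∨ ¬lock ∨ ¬wind) forces fan = False.
Set valve = False.
All clauses satisfied.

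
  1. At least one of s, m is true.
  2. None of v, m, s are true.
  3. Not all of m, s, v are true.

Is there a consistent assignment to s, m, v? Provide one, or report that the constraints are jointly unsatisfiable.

UNSATISFIABLE

Case s = True:
  Constraint (2) is violated (s=T) — contradiction.
Case s = False:
  (1) with s=F forces m = True.
  Constraint (2) is violated (m=T) — contradiction.
Both cases fail — unsatisfiable.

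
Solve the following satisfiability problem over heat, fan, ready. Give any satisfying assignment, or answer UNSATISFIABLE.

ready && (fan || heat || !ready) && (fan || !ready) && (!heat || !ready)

heat = False; fan = True; ready = True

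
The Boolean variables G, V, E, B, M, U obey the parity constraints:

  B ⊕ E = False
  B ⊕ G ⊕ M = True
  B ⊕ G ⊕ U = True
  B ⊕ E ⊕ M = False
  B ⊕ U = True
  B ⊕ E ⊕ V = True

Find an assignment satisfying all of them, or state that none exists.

G = False, V = True, E = True, B = True, M = False, U = False

B ⊕ E = T ⊕ T = False ✓
B ⊕ G ⊕ M = T ⊕ F ⊕ F = True ✓
B ⊕ G ⊕ U = T ⊕ F ⊕ F = True ✓
B ⊕ E ⊕ M = T ⊕ T ⊕ F = False ✓
B ⊕ U = T ⊕ F = True ✓
B ⊕ E ⊕ V = T ⊕ T ⊕ T = True ✓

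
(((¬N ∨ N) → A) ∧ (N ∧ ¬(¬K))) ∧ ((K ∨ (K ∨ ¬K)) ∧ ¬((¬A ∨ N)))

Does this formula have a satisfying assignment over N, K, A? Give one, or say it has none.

No satisfying assignment exists.

Case N = True: the conjunct ¬((¬A ∨ N)) becomes ¬((¬A ∨ True)) = False.
Case N = False: the conjunct N is False.
Both cases fail — unsatisfiable.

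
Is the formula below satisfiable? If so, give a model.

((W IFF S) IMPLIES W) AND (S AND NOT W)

S: True, W: False

  (W IFF S) IMPLIES W = True
    W IFF S = False
  S AND NOT W = True
    NOT W = True
Both conjuncts True, so the formula holds.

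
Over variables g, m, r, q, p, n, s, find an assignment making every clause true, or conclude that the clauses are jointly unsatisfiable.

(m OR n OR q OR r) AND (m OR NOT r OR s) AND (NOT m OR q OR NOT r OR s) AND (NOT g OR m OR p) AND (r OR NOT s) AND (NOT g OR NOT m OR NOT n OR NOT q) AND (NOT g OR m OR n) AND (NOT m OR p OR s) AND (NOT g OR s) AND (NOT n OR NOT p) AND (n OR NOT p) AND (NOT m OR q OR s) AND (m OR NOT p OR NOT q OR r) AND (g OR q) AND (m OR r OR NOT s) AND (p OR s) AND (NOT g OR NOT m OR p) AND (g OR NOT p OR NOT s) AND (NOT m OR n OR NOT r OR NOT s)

g=F, m=F, r=T, q=T, p=F, n=T, s=T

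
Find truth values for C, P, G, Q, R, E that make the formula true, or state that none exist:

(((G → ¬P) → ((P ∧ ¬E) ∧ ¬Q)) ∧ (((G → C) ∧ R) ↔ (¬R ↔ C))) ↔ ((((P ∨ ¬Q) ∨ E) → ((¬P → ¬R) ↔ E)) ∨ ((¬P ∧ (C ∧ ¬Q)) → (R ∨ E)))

C=F, P=T, G=T, Q=F, R=F, E=F

  (((G → ¬P) → ((P ∧ ¬E) ∧ ¬Q)) ∧ (((G → C) ∧ R) ↔ (¬R ↔ C))) ↔ ((((P ∨ ¬Q) ∨ E) → ((¬P → ¬R) ↔ E)) ∨ ((¬P ∧ (C ∧ ¬Q)) → (R ∨ E))) = True
    ((G → ¬P) → ((P ∧ ¬E) ∧ ¬Q)) ∧ (((G → C) ∧ R) ↔ (¬R ↔ C)) = True
      (G → ¬P) → ((P ∧ ¬E) ∧ ¬Q) = True
        G → ¬P = False
          ¬P = False
        (P ∧ ¬E) ∧ ¬Q = True
          P ∧ ¬E = True
            ¬E = True
          ¬Q = True
      ((G → C) ∧ R) ↔ (¬R ↔ C) = True
        (G → C) ∧ R = False
          G → C = False
        ¬R ↔ C = False
          ¬R = True
    (((P ∨ ¬Q) ∨ E) → ((¬P → ¬R) ↔ E)) ∨ ((¬P ∧ (C ∧ ¬Q)) → (R ∨ E)) = True
      ((P ∨ ¬Q) ∨ E) → ((¬P → ¬R) ↔ E) = False
        (P ∨ ¬Q) ∨ E = True
          P ∨ ¬Q = True
            ¬Q = True
        (¬P → ¬R) ↔ E = False
          ¬P → ¬R = True
            ¬P = False
            ¬R = True
      (¬P ∧ (C ∧ ¬Q)) → (R ∨ E) = True
        ¬P ∧ (C ∧ ¬Q) = False
          ¬P = False
          C ∧ ¬Q = False
            ¬Q = True
        R ∨ E = False
The formula evaluates to True.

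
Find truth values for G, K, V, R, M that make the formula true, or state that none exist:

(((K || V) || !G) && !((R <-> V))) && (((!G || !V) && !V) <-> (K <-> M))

G: False; K: False; V: True; R: False; M: True

  ((K || V) || !G) && !((R <-> V)) = True
    (K || V) || !G = True
      K || V = True
      !G = True
    !((R <-> V)) = True
      R <-> V = False
  ((!G || !V) && !V) <-> (K <-> M) = True
    (!G || !V) && !V = False
      !G || !V = True
        !G = True
        !V = False
      !V = False
    K <-> M = False
Both conjuncts True, so the formula holds.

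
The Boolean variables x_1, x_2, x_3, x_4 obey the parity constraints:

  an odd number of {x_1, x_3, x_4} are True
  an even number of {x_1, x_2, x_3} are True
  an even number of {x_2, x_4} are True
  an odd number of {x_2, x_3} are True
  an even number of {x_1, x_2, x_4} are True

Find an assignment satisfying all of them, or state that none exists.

Adding constraints 1, 2, 3 mod 2: every variable appears an even number of times on the left, so the left side is 0.
But the right sides sum to 1 (mod 2). 0 ≠ 1 — the system is inconsistent.

The formula is unsatisfiable.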